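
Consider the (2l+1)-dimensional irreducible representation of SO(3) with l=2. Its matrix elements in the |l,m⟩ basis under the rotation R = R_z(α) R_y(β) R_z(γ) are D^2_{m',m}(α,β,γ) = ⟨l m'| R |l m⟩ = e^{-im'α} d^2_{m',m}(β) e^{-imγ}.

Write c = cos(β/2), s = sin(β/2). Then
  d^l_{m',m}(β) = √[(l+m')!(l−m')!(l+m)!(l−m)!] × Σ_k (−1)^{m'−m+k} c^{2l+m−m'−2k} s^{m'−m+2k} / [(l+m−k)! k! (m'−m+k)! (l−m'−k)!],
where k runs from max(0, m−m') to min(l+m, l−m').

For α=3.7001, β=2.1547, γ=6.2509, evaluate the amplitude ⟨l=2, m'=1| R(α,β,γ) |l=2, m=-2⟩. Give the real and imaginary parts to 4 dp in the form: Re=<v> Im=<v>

Re=0.5255 Im=-0.3776

Split into d^2_{1,-2}(β=2.1547) × two z-phases.
c=cos(2.1547/2)=0.473664, s=sin(2.1547/2)=0.880706; N=√[6·1·1·24]=12.000000
k: max(0,(-2)−(1))=0 … min(2+(-2),2−(1))=0
  k=0: (−1)^3·12.0000/(6)·0.4737^1·0.8807^3 = -0.647132
d^2_{1,-2}(2.1547) = -0.647132
Attach z-rotation phases: D = e^{-i(1)(3.7001)}·(-0.647132)·e^{-i(-2)(6.2509)} = +0.525527-0.377626i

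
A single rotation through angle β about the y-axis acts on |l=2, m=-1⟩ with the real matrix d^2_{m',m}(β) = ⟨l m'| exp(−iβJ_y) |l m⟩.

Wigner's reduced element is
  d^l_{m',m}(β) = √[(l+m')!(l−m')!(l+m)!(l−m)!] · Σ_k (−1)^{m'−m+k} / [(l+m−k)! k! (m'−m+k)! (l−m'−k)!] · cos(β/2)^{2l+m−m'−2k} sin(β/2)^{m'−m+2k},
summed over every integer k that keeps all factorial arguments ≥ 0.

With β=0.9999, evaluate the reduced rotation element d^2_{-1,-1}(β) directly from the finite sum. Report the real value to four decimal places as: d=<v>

d=0.0622

d^2_{-1,-1}(β=0.9999) via Wigner's sum:
Half-angle: c=0.877607, s=0.479382. N=√(1·6·1·6)=6.000000
Admissible k: 0..1 (factorial args all ≥0)
  k=0: (−1)^0·6.0000/(6)·0.8776^4·0.4794^0 = +0.593198
  k=1: (−1)^1·6.0000/(2)·0.8776^2·0.4794^2 = -0.530987
d^2_{-1,-1}(0.9999) = +0.593198 -0.530987 = +0.062211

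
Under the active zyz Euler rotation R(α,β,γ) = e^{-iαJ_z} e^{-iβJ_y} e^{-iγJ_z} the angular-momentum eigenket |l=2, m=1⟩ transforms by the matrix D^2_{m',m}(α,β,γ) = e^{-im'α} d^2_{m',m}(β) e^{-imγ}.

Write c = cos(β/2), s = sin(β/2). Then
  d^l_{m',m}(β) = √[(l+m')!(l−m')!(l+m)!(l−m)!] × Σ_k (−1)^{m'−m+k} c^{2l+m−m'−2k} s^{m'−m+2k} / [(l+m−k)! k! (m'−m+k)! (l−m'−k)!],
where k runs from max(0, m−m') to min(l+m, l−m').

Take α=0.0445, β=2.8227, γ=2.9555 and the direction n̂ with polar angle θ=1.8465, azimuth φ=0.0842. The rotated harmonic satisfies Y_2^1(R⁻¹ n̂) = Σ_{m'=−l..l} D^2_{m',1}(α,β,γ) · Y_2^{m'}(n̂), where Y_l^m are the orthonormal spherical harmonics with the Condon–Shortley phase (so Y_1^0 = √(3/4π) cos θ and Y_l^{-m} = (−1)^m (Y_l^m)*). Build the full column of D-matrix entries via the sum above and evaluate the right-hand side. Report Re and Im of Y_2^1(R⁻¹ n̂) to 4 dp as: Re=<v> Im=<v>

Re=-0.3549 Im=-0.0500

Need the full column D^2_{m',1} for m'=−2..2 at α=0.0445, β=2.8227, γ=2.9555.
cos(β/2)=0.158772, sin(β/2)=0.987315
d^2_{-2,1}: single k=3 term ⇒ +0.305612;  D = -0.294121-0.083015i
d^2_{-1,1}: k∈[2..3] ⇒ +0.073719 -0.950219 = -0.876500;  D = +0.853300+0.200328i
d^2_{0,1}: k∈[1..2] ⇒ +0.009679 -0.374297 = -0.364617;  D = +0.358322+0.067462i
d^2_{1,1}: k∈[0..1] ⇒ +0.000635 -0.073719 = -0.073083;  D = +0.072352+0.010314i
d^2_{2,1}: single k=0 term ⇒ -0.007903;  D = +0.007866+0.000766i
Y_2^{m'}(θ=1.8465,φ=0.0842) and Σ D·Y over m':
  (-0.2941-0.0830i)·(+0.3526-0.0599i)  (+0.8533+0.2003i)·(-0.2016+0.0170i)  (+0.3583+0.0675i)·(-0.2453+0.0000i)  (+0.0724+0.0103i)·(+0.2016+0.0170i)  (+0.0079+0.0008i)·(+0.3526+0.0599i)
Y_2^1(R⁻¹ n̂) = -0.354901-0.050007i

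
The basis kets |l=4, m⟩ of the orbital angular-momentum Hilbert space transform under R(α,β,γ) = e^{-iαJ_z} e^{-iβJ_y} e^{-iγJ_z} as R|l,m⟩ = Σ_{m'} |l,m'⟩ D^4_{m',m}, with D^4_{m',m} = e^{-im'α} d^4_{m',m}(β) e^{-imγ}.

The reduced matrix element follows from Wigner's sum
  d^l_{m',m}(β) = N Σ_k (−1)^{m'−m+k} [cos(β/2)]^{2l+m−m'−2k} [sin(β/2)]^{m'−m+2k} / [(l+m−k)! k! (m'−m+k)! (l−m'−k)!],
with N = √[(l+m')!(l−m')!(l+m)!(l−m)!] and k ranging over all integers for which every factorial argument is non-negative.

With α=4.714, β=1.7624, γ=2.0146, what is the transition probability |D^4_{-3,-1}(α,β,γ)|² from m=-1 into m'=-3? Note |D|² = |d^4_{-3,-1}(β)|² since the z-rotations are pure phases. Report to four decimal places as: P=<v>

P=0.2066

D^4_{-3,-1}(4.714,1.7624,2.0146) = e^{-i·-3·4.714}·d^4_{-3,-1}(1.7624)·e^{-i·-1·2.0146}. Compute d first:
Half-angle: c=0.636226, s=0.771503. N=√(1·5040·6·120)=1904.940944
k∈{2,3} keeps every argument non-negative
  k=2: (−1)^0·1904.9409/(240)·0.6362^6·0.7715^2 = +0.313338
  k=3: (−1)^1·1904.9409/(144)·0.6362^4·0.7715^4 = -0.767917
d^4_{-3,-1}(1.7624) = +0.313338 -0.767917 = -0.454579
|D^4_{-3,-1}|² = |d^4_{-3,-1}(β)|² = (-0.454579)² = 0.206642 (the z-rotation phases have unit modulus)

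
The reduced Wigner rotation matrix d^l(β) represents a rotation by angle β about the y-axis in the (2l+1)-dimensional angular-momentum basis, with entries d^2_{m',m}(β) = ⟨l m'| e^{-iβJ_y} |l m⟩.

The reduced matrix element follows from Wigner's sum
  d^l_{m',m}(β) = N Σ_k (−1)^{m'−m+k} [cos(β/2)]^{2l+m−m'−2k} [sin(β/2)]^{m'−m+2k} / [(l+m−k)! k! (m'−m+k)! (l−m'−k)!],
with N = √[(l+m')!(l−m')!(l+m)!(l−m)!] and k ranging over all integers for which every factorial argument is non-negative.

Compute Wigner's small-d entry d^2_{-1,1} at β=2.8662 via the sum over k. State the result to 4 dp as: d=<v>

d=-0.9072

d^2_{-1,1}(β=2.8662) via Wigner's sum:
With c≡cos(β/2)=0.137262 and s≡sin(β/2)=0.990535, N=[1·6·6·1]^{1/2}=6.000000
k: max(0,(1)−(-1))=2 … min(2+(1),2−(-1))=3
  k=2: (−1)^0·6.0000/(2)·0.1373^2·0.9905^2 = +0.055457
  k=3: (−1)^1·6.0000/(6)·0.1373^0·0.9905^4 = -0.962673
d^2_{-1,1}(2.8662) = +0.055457 -0.962673 = -0.907216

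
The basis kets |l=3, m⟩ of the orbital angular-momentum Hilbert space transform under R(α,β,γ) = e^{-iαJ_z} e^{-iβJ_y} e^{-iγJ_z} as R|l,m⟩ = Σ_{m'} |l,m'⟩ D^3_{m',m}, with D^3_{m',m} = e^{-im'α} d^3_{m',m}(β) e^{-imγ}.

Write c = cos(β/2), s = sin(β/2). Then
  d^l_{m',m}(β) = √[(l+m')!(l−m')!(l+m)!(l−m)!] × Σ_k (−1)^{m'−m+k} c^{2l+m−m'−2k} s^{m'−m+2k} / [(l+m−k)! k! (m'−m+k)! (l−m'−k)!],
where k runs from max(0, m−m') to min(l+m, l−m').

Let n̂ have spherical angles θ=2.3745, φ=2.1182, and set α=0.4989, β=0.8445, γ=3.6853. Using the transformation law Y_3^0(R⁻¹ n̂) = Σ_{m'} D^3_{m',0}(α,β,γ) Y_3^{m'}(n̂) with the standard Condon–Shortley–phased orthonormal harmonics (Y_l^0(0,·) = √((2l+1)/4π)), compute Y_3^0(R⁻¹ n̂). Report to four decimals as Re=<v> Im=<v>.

Need the full column D^3_{m',0} for m'=−3..3 at α=0.4989, β=0.8445, γ=3.6853.
cos(β/2)=0.912169, sin(β/2)=0.409814
d^3_{-3,0}: single k=3 term ⇒ +0.233615;  D = +0.017294+0.232974i
d^3_{-2,0}: k∈[2..3] ⇒ +0.636848 -0.128546 = +0.508302;  D = +0.275577+0.427116i
d^3_{-1,0}: k∈[1..3] ⇒ +0.896508 -0.542873 +0.036526 = +0.390161;  D = +0.342604+0.186676i
d^3_{0,0}: k∈[0..3] ⇒ +0.576040 -1.046447 +0.211222 -0.004737 = -0.263923;  D = -0.263923+0.000000i
d^3_{1,0}: k∈[0..2] ⇒ -0.896508 +0.542873 -0.036526 = -0.390161;  D = -0.342604+0.186676i
d^3_{2,0}: k∈[0..1] ⇒ +0.636848 -0.128546 = +0.508302;  D = +0.275577-0.427116i
d^3_{3,0}: single k=0 term ⇒ -0.233615;  D = -0.017294+0.232974i
Y_3^{m'}(θ=2.3745,φ=2.1182) and Σ D·Y over m':
  (+0.0173+0.2330i)·(+0.1391-0.0100i)  (+0.2756+0.4271i)·(+0.1624-0.3150i)  (+0.3426+0.1867i)·(-0.1858-0.3048i)  (-0.2639+0.0000i)·(+0.1097+0.0000i)  (-0.3426+0.1867i)·(+0.1858-0.3048i)  (+0.2756-0.4271i)·(+0.1624+0.3150i)  (-0.0173+0.2330i)·(-0.1391-0.0100i)
Y_3^0(R⁻¹ n̂) = +0.325584+0.000000i

Re=0.3256 Im=0.0000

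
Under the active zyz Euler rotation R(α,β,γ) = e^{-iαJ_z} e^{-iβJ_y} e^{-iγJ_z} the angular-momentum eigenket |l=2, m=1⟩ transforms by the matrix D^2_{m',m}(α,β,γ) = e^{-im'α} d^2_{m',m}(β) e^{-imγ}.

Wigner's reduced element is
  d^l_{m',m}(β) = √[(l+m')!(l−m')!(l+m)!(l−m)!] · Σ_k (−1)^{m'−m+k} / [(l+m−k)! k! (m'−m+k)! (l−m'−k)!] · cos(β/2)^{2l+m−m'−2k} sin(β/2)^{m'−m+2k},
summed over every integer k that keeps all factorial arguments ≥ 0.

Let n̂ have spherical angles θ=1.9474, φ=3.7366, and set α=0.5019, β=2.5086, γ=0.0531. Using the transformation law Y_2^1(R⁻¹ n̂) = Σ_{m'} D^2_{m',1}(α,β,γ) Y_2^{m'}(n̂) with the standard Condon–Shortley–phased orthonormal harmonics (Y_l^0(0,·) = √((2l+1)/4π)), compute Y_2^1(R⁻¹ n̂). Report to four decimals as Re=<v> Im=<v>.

Re=0.1859 Im=-0.0267

Need the full column D^2_{m',1} for m'=−2..2 at α=0.5019, β=2.5086, γ=0.0531.
cos(β/2)=0.311239, sin(β/2)=0.950332
d^2_{-2,1}: single k=3 term ⇒ +0.534256;  D = +0.310463+0.434790i
d^2_{-1,1}: k∈[2..3] ⇒ +0.262458 -0.815645 = -0.553187;  D = -0.498404-0.240019i
d^2_{0,1}: k∈[1..2] ⇒ +0.070183 -0.654327 = -0.584144;  D = -0.583321+0.031003i
d^2_{1,1}: k∈[0..1] ⇒ +0.009384 -0.262458 = -0.253074;  D = -0.215088+0.133356i
d^2_{2,1}: single k=0 term ⇒ -0.057304;  D = -0.028169+0.049903i
Y_2^{m'}(θ=1.9474,φ=3.7366) and Σ D·Y over m':
  (+0.3105+0.4348i)·(+0.1241-0.3101i)  (-0.4984-0.2400i)·(+0.2188-0.1481i)  (-0.5833+0.0310i)·(-0.1874+0.0000i)  (-0.2151+0.1334i)·(-0.2188-0.1481i)  (-0.0282+0.0499i)·(+0.1241+0.3101i)
Y_2^1(R⁻¹ n̂) = +0.185941-0.026685i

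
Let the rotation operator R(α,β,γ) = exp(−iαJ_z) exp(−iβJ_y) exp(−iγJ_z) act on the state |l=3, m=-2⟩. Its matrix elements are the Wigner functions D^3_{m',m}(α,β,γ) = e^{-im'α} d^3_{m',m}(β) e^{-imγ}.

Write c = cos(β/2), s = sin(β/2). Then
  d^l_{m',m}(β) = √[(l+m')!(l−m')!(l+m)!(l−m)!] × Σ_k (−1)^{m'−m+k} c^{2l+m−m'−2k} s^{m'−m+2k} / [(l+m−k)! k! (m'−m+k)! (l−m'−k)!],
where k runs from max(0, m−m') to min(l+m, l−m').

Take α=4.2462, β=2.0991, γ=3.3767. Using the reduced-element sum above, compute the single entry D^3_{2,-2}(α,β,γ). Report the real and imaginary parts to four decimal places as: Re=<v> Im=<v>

Split into d^3_{2,-2}(β=2.0991) × two z-phases.
c=cos(2.0991/2)=0.497961, s=sin(2.0991/2)=0.867199; N=√[120·1·1·120]=120.000000
k∈{0,1} keeps every argument non-negative
  k=0: (−1)^4·120.0000/(24)·0.4980^2·0.8672^4 = +0.701192
  k=1: (−1)^5·120.0000/(120)·0.4980^0·0.8672^6 = -0.425318
d^3_{2,-2}(2.0991) = +0.701192 -0.425318 = +0.275874
D = (-0.595926-0.803039i)·(+0.275874)·(+0.891471+0.453078i) = -0.046185-0.271981i

Re=-0.0462 Im=-0.2720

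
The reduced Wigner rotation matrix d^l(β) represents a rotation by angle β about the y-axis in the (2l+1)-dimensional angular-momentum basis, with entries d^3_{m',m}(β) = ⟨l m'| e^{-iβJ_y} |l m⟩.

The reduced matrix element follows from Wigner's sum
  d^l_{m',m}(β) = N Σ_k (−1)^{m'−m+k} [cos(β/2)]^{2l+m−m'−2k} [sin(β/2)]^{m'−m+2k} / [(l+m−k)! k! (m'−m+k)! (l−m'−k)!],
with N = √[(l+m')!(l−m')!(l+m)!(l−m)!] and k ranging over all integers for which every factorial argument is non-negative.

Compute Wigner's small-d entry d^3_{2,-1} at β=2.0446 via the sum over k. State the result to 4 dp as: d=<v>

d=0.1889

d^3_{2,-1}(β=2.0446) via Wigner's sum:
With c≡cos(β/2)=0.521405 and s≡sin(β/2)=0.853310, N=[120·1·2·24]^{1/2}=75.894664
k∈{0,1} keeps every argument non-negative
  k=0: (−1)^3·75.8947/(12)·0.5214^3·0.8533^3 = -0.557025
  k=1: (−1)^4·75.8947/(24)·0.5214^1·0.8533^5 = +0.745947
d^3_{2,-1}(2.0446) = -0.557025 +0.745947 = +0.188922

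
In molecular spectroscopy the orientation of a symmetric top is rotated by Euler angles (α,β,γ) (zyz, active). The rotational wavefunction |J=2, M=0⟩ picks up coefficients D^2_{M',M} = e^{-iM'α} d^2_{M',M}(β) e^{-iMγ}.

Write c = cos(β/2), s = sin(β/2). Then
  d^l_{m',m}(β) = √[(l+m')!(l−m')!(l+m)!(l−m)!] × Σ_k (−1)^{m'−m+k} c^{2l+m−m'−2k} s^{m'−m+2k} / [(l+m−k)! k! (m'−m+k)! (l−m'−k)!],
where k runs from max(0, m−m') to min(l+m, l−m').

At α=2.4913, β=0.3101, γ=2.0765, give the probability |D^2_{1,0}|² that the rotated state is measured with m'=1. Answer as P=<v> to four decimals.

P=0.1267

D^2_{1,0}(2.4913,0.3101,2.0765) = e^{-i·1·2.4913}·d^2_{1,0}(0.3101)·e^{-i·0·2.0765}. Compute d first:
Half-angle: c=0.988004, s=0.154429. N=√(6·1·2·2)=4.898979
k∈{0,1} keeps every argument non-negative
  k=0: (−1)^1·4.8990/(2)·0.9880^3·0.1544^1 = -0.364823
  k=1: (−1)^2·4.8990/(2)·0.9880^1·0.1544^3 = +0.008913
d^2_{1,0}(0.3101) = -0.364823 +0.008913 = -0.355910
|D^2_{1,0}|² = |d^2_{1,0}(β)|² = (-0.355910)² = 0.126672 (the z-rotation phases have unit modulus)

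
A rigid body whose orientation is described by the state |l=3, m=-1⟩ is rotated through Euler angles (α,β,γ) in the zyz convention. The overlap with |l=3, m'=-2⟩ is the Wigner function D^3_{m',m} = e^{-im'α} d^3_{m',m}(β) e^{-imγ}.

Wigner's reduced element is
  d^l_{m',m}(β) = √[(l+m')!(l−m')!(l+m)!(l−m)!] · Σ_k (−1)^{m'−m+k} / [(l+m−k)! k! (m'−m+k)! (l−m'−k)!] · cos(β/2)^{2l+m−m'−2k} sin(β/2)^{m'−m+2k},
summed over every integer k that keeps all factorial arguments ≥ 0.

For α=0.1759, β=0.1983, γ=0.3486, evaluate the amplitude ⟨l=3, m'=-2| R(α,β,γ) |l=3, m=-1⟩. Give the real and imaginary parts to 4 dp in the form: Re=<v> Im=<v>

Re=0.2289 Im=0.1930

D^3_{-2,-1}(0.1759,0.1983,0.3486) = e^{-i·-2·0.1759}·d^3_{-2,-1}(0.1983)·e^{-i·-1·0.3486}. Compute d first:
c=cos(0.1983/2)=0.995089, s=sin(0.1983/2)=0.098988; N=√[1·120·2·24]=75.894664
k∈{1,2} keeps every argument non-negative
  k=1: (−1)^0·75.8947/(24)·0.9951^5·0.0990^1 = +0.305415
  k=2: (−1)^1·75.8947/(12)·0.9951^3·0.0990^3 = -0.006044
d^3_{-2,-1}(0.1983) = +0.305415 -0.006044 = +0.299370
Attach z-rotation phases: D = e^{-i(-2)(0.1759)}·(+0.299370)·e^{-i(-1)(0.3486)} = +0.228894+0.192951i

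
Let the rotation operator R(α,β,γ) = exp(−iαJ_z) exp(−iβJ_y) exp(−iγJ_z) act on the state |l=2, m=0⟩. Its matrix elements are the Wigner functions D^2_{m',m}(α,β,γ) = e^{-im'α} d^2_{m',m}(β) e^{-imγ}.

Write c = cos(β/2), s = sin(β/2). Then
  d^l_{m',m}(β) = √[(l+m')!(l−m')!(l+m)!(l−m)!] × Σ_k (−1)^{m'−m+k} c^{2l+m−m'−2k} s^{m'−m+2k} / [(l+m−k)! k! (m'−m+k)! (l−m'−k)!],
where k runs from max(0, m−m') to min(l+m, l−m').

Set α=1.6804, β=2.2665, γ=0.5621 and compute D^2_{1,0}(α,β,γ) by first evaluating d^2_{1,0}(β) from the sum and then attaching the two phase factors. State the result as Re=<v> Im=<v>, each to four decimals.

Re=-0.0659 Im=-0.5989

D^2_{1,0}(1.6804,2.2665,0.5621) = e^{-i·1·1.6804}·d^2_{1,0}(2.2665)·e^{-i·0·0.5621}. Compute d first:
Half-angle: c=0.423718, s=0.905794. N=√(6·1·2·2)=4.898979
Admissible k: 0..1 (factorial args all ≥0)
  k=0: (−1)^1·4.8990/(2)·0.4237^3·0.9058^1 = -0.168786
  k=1: (−1)^2·4.8990/(2)·0.4237^1·0.9058^3 = +0.771332
d^2_{1,0}(2.2665) = -0.168786 +0.771332 = +0.602546
Attach z-rotation phases: D = e^{-i(1)(1.6804)}·(+0.602546)·e^{-i(0)(0.5621)} = -0.065909-0.598930i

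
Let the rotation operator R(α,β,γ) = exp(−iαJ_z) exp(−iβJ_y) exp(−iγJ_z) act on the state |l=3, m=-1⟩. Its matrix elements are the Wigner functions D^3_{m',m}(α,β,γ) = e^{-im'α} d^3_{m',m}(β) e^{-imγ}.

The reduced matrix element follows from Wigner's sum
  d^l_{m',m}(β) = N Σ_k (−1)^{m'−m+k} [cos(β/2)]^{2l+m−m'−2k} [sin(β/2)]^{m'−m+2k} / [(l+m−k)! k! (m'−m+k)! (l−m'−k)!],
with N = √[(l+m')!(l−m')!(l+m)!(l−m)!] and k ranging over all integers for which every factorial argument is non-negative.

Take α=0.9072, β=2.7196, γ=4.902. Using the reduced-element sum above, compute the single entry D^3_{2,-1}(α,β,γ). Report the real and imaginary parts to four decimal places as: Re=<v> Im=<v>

Re=-0.5369 Im=0.0290

First d^3_{2,-1}(β=2.7196), then the phase factors e^{-i(2)α} and e^{-i(-1)γ}:
With c≡cos(β/2)=0.209434 and s≡sin(β/2)=0.977823, N=[120·1·2·24]^{1/2}=75.894664
Admissible k: 0..1 (factorial args all ≥0)
  k=0: (−1)^3·75.8947/(12)·0.2094^3·0.9778^3 = -0.054319
  k=1: (−1)^4·75.8947/(24)·0.2094^1·0.9778^5 = +0.592036
d^3_{2,-1}(2.7196) = -0.054319 +0.592036 = +0.537717
Phases: e^{-i·(2)·0.9072}=-0.241201-0.970475i, e^{-i·(-1)·4.902}=+0.188477-0.982078i ⇒ D=-0.536933+0.029019i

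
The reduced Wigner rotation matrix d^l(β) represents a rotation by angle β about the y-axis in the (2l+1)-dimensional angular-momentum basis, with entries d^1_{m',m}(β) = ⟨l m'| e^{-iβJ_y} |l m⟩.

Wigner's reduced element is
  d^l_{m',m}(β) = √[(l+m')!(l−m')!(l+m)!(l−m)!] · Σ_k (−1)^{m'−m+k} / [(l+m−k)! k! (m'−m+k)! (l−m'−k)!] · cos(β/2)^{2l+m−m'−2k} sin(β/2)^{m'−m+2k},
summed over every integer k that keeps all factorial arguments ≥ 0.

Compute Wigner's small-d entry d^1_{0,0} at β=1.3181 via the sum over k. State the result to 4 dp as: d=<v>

d^1_{0,0}(β=1.3181) via Wigner's sum:
c=cos(1.3181/2)=0.790574, s=sin(1.3181/2)=0.612366; N=√[1·1·1·1]=1.000000
k: max(0,(0)−(0))=0 … min(1+(0),1−(0))=1
  k=0: (−1)^0·1.0000/(1)·0.7906^2·0.6124^0 = +0.625008
  k=1: (−1)^1·1.0000/(1)·0.7906^0·0.6124^2 = -0.374992
d^1_{0,0}(1.3181) = +0.625008 -0.374992 = +0.250016

d=0.2500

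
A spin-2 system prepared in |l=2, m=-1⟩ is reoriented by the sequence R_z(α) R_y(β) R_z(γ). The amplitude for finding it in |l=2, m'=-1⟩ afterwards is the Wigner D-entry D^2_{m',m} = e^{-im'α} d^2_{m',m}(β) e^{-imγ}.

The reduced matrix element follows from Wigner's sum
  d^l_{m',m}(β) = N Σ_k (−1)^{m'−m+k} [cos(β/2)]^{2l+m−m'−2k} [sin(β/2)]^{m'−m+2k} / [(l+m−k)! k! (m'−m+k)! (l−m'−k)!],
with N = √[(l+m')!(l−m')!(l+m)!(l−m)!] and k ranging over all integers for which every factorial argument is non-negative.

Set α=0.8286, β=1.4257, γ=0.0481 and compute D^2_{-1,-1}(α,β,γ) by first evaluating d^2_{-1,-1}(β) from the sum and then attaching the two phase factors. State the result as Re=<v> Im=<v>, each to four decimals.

Split into d^2_{-1,-1}(β=1.4257) × two z-phases.
Half-angle: c=0.756501, s=0.653992. N=√(1·6·1·6)=6.000000
k: max(0,(-1)−(-1))=0 … min(2+(-1),2−(-1))=1
  k=0: (−1)^0·6.0000/(6)·0.7565^4·0.6540^0 = +0.327520
  k=1: (−1)^1·6.0000/(2)·0.7565^2·0.6540^2 = -0.734321
d^2_{-1,-1}(1.4257) = +0.327520 -0.734321 = -0.406801
D = (+0.675908+0.736986i)·(-0.406801)·(+0.998843+0.048081i) = -0.260227-0.312680i

Re=-0.2602 Im=-0.3127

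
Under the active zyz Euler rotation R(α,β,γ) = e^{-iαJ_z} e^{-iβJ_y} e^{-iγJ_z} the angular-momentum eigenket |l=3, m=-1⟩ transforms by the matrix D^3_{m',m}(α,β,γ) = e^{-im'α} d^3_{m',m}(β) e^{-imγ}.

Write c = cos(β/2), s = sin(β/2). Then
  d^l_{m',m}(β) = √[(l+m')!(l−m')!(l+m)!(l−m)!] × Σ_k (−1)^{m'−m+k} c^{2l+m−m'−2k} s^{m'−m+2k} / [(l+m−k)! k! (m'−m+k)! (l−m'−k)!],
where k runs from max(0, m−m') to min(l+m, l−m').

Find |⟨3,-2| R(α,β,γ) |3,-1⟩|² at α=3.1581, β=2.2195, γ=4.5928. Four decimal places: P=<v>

D^3_{-2,-1}(3.1581,2.2195,4.5928) = e^{-i·-2·3.1581}·d^3_{-2,-1}(2.2195)·e^{-i·-1·4.5928}. Compute d first:
Half-angle: c=0.444885, s=0.895587. N=√(1·120·2·24)=75.894664
k: max(0,(-1)−(-2))=1 … min(3+(-1),3−(-2))=2
  k=1: (−1)^0·75.8947/(24)·0.4449^5·0.8956^1 = +0.049357
  k=2: (−1)^1·75.8947/(12)·0.4449^3·0.8956^3 = -0.400036
d^3_{-2,-1}(2.2195) = +0.049357 -0.400036 = -0.350679
|D^3_{-2,-1}|² = |d^3_{-2,-1}(β)|² = (-0.350679)² = 0.122975 (the z-rotation phases have unit modulus)

P=0.1230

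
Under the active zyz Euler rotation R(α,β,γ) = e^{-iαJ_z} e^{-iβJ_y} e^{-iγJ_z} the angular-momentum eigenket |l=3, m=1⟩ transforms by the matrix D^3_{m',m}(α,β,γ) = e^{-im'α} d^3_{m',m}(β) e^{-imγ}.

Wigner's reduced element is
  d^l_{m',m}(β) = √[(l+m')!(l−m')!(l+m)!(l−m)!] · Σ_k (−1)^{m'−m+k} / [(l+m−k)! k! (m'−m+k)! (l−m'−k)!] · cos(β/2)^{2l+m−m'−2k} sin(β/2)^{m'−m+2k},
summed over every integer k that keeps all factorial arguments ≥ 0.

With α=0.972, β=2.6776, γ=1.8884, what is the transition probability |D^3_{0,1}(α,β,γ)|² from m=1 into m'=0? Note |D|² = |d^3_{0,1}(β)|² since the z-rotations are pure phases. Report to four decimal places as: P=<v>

First d^3_{0,1}(β=2.6776), then the phase factors e^{-i(0)α} and e^{-i(1)γ}:
With c≡cos(β/2)=0.229921 and s≡sin(β/2)=0.973209, N=[6·6·24·2]^{1/2}=41.569219
Admissible k: 1..3 (factorial args all ≥0)
  k=1: (−1)^0·41.5692/(12)·0.2299^5·0.9732^1 = +0.002166
  k=2: (−1)^1·41.5692/(4)·0.2299^3·0.9732^3 = -0.116430
  k=3: (−1)^2·41.5692/(12)·0.2299^1·0.9732^5 = +0.695345
d^3_{0,1}(2.6776) = +0.002166 -0.116430 +0.695345 = +0.581081
|D^3_{0,1}|² = |d^3_{0,1}(β)|² = (+0.581081)² = 0.337655 (the z-rotation phases have unit modulus)

P=0.3377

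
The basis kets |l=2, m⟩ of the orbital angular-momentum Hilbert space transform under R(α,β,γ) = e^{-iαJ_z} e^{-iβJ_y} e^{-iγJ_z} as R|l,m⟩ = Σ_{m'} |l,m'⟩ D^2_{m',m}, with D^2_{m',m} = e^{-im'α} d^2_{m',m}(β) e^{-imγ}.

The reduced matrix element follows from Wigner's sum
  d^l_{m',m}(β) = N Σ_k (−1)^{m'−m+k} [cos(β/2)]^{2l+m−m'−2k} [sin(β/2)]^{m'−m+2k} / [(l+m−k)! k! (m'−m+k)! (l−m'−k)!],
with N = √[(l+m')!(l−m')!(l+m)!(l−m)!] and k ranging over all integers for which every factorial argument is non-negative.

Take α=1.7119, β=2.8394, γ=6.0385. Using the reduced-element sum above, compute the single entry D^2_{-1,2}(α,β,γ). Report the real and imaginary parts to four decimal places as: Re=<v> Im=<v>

Re=-0.1715 Im=0.2350

Split into d^2_{-1,2}(β=2.8394) × two z-phases.
Half-angle: c=0.150522, s=0.988607. N=√(1·6·24·1)=12.000000
k∈{3} keeps every argument non-negative
  k=3: (−1)^0·12.0000/(6)·0.1505^1·0.9886^3 = +0.290871
d^2_{-1,2}(2.8394) = +0.290871
D = (-0.140636+0.990061i)·(+0.290871)·(+0.882629+0.470070i) = -0.171477+0.234951i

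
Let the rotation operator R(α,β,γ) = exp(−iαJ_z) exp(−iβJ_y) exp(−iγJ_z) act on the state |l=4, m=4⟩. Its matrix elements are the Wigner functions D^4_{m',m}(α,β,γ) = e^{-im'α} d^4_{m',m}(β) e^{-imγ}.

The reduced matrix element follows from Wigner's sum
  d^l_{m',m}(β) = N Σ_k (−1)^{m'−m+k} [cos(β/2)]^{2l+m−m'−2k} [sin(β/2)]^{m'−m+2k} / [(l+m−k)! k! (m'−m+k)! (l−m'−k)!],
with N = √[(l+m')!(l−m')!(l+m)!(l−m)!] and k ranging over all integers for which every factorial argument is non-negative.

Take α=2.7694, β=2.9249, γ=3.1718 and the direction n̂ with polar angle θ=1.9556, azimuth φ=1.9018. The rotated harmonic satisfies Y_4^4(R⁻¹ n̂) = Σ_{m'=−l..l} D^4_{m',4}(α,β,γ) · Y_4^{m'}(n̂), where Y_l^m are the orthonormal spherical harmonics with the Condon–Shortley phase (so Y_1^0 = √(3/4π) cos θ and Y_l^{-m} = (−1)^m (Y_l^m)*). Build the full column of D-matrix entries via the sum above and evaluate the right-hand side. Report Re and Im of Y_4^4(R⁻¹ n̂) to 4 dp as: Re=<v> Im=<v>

Re=-0.2159 Im=-0.1298

Need the full column D^4_{m',4} for m'=−4..4 at α=2.7694, β=2.9249, γ=3.1718.
cos(β/2)=0.108134, sin(β/2)=0.994136
d^4_{-4,4}: single k=8 term ⇒ +0.954042;  D = -0.037011-0.953324i
d^4_{-3,4}: single k=7 term ⇒ +0.293515;  D = -0.096052+0.277354i
d^4_{-2,4}: single k=6 term ⇒ +0.059729;  D = +0.038733-0.045468i
d^4_{-1,4}: single k=5 term ⇒ +0.009188;  D = -0.008094+0.004349i
d^4_{0,4}: single k=4 term ⇒ +0.001117;  D = +0.001109-0.000135i
d^4_{1,4}: single k=3 term ⇒ +0.000109;  D = -0.000105-0.000027i
d^4_{2,4}: single k=2 term ⇒ +0.000008;  D = +0.000007+0.000005i
d^4_{3,4}: single k=1 term ⇒ +0.000000;  D = -0.000000-0.000000i
d^4_{4,4}: single k=0 term ⇒ +0.000000;  D = +0.000000+0.000000i
Y_4^{m'}(θ=1.9556,φ=1.9018) and Σ D·Y over m':
  (-0.0370-0.9533i)·(+0.0798-0.3167i)  (-0.0961+0.2774i)·(-0.3134-0.2043i)  (+0.0387-0.0455i)·(+0.0031-0.0024i)  (-0.0081+0.0043i)·(-0.1077-0.3135i)  (+0.0011-0.0001i)·(-0.0563+0.0000i)  (-0.0001-0.0000i)·(+0.1077-0.3135i)  (+0.0000+0.0000i)·(+0.0031+0.0024i)  (-0.0000-0.0000i)·(+0.3134-0.2043i)  (+0.0000+0.0000i)·(+0.0798+0.3167i)
Y_4^4(R⁻¹ n̂) = -0.215943-0.129761i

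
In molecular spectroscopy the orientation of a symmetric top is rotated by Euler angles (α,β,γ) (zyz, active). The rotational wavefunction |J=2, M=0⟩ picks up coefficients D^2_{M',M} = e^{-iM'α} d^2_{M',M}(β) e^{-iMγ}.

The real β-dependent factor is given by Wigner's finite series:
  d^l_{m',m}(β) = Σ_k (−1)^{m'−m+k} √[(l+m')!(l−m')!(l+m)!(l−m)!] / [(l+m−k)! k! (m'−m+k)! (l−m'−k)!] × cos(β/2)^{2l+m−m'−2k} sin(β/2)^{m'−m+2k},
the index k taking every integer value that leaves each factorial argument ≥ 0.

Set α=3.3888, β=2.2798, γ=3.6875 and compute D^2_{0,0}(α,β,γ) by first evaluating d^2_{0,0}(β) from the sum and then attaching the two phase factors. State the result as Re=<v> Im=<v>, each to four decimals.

Re=0.1359 Im=0.0000

Split into d^2_{0,0}(β=2.2798) × two z-phases.
With c≡cos(β/2)=0.417685 and s≡sin(β/2)=0.908592, N=[2·2·2·2]^{1/2}=4.000000
k: max(0,(0)−(0))=0 … min(2+(0),2−(0))=2
  k=0: (−1)^0·4.0000/(4)·0.4177^4·0.9086^0 = +0.030437
  k=1: (−1)^1·4.0000/(1)·0.4177^2·0.9086^2 = -0.576098
  k=2: (−1)^2·4.0000/(4)·0.4177^0·0.9086^4 = +0.681515
d^2_{0,0}(2.2798) = +0.030437 -0.576098 +0.681515 = +0.135854
Phases: e^{-i·(0)·3.3888}=+1.000000+0.000000i, e^{-i·(0)·3.6875}=+1.000000+0.000000i ⇒ D=+0.135854+0.000000i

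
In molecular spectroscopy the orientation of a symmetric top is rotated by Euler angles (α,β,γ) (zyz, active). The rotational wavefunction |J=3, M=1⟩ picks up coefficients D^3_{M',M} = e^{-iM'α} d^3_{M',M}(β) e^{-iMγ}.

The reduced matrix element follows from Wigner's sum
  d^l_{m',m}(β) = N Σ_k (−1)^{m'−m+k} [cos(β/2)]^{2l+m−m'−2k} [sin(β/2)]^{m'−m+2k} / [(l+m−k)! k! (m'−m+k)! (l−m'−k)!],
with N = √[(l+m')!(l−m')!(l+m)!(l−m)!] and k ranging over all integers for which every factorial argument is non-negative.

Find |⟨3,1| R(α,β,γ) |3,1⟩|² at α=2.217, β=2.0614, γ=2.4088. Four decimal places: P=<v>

First d^3_{1,1}(β=2.0614), then the phase factors e^{-i(1)α} and e^{-i(1)γ}:
c=cos(2.0614/2)=0.514219, s=sin(2.0614/2)=0.857659; N=√[24·2·24·2]=48.000000
k: max(0,(1)−(1))=0 … min(3+(1),3−(1))=2
  k=0: (−1)^0·48.0000/(48)·0.5142^6·0.8577^0 = +0.018488
  k=1: (−1)^1·48.0000/(6)·0.5142^4·0.8577^2 = -0.411444
  k=2: (−1)^2·48.0000/(8)·0.5142^2·0.8577^4 = +0.858432
d^3_{1,1}(2.0614) = +0.018488 -0.411444 +0.858432 = +0.465476
|D^3_{1,1}|² = |d^3_{1,1}(β)|² = (+0.465476)² = 0.216668 (the z-rotation phases have unit modulus)

P=0.2167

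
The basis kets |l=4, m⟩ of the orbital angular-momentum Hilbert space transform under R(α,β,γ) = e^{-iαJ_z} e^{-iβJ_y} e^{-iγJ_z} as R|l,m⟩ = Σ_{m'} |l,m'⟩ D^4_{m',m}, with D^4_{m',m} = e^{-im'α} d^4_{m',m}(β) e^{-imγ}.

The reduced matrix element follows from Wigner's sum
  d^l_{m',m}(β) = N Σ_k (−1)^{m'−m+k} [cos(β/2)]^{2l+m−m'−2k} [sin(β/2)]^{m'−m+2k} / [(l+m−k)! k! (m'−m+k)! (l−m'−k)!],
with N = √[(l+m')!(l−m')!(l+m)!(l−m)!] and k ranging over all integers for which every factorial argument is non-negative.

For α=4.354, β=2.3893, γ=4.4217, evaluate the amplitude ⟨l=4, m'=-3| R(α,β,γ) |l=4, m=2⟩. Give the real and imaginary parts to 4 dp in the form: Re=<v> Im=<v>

Re=0.2087 Im=0.3877

Split into d^4_{-3,2}(β=2.3893) × two z-phases.
With c≡cos(β/2)=0.367339 and s≡sin(β/2)=0.930087, N=[1·5040·720·2]^{1/2}=2693.993318
k∈{5,6} keeps every argument non-negative
  k=5: (−1)^0·2693.9933/(240)·0.3673^3·0.9301^5 = +0.387262
  k=6: (−1)^1·2693.9933/(720)·0.3673^1·0.9301^7 = -0.827554
d^4_{-3,2}(2.3893) = +0.387262 -0.827554 = -0.440293
Attach z-rotation phases: D = e^{-i(-3)(4.354)}·(-0.440293)·e^{-i(2)(4.4217)} = +0.208684+0.387697i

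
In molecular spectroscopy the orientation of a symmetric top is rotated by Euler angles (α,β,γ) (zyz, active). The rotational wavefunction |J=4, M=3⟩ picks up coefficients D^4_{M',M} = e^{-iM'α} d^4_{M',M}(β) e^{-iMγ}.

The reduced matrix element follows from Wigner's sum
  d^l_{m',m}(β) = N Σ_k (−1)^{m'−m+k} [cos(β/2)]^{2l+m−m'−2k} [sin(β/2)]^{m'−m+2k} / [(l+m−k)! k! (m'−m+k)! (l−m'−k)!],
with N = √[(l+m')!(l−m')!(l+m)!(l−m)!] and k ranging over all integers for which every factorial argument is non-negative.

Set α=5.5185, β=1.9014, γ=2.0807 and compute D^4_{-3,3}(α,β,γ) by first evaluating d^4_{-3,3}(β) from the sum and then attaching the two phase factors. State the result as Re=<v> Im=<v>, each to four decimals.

First d^4_{-3,3}(β=1.9014), then the phase factors e^{-i(-3)α} and e^{-i(3)γ}:
With c≡cos(β/2)=0.581114 and s≡sin(β/2)=0.813822, N=[1·5040·5040·1]^{1/2}=5040.000000
k∈{6,7} keeps every argument non-negative
  k=6: (−1)^0·5040.0000/(720)·0.5811^2·0.8138^6 = +0.686749
  k=7: (−1)^1·5040.0000/(5040)·0.5811^0·0.8138^8 = -0.192414
d^4_{-3,3}(1.9014) = +0.686749 -0.192414 = +0.494335
Attach z-rotation phases: D = e^{-i(-3)(5.5185)}·(+0.494335)·e^{-i(3)(2.0807)} = -0.311669-0.383705i

Re=-0.3117 Im=-0.3837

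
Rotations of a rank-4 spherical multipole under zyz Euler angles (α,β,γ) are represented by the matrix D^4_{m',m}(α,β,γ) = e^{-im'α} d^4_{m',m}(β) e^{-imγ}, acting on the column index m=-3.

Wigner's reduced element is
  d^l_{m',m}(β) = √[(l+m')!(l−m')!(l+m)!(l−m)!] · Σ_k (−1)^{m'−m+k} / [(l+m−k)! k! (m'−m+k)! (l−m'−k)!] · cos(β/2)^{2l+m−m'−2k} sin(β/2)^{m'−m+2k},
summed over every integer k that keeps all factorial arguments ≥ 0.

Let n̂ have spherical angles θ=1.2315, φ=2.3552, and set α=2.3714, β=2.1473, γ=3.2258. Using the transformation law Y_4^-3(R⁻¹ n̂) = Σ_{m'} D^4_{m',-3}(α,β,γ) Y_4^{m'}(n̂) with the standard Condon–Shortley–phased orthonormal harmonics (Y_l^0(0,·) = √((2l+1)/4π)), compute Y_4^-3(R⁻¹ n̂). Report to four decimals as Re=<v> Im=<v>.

Need the full column D^4_{m',-3} for m'=−4..4 at α=2.3714, β=2.1473, γ=3.2258.
cos(β/2)=0.476919, sin(β/2)=0.878947
d^4_{-4,-3}: single k=1 term ⇒ +0.013952;  D = +0.013272+0.004302i
d^4_{-3,-3}: k∈[0..1] ⇒ +0.002676 -0.063635 = -0.060958;  D = +0.028536+0.053867i
d^4_{-2,-3}: k∈[0..1] ⇒ -0.018456 +0.188061 = +0.169604;  D = -0.047365+0.162856i
d^4_{-1,-3}: k∈[0..1] ⇒ +0.072155 -0.408460 = -0.336305;  D = -0.292257+0.166394i
d^4_{0,-3}: k∈[0..1] ⇒ -0.198233 +0.673306 = +0.475072;  D = -0.459994-0.118741i
d^4_{1,-3}: k∈[0..1] ⇒ +0.408460 -0.832408 = -0.423948;  D = -0.220863-0.361873i
d^4_{2,-3}: k∈[0..1] ⇒ -0.638754 +0.723183 = +0.084429;  D = +0.018607-0.082353i
d^4_{3,-3}: k∈[0..1] ⇒ +0.734115 -0.356207 = +0.377909;  D = -0.316439+0.206595i
d^4_{4,-3}: single k=0 term ⇒ -0.546675;  D = -0.536650-0.104211i
Y_4^{m'}(θ=1.2315,φ=2.3552) and Σ D·Y over m':
  (+0.0133+0.0043i)·(-0.3499-0.0014i)  (+0.0285+0.0539i)·(+0.2477-0.2463i)  (-0.0474+0.1629i)·(+0.0001-0.0668i)  (-0.2923+0.1664i)·(+0.2333+0.2338i)  (-0.4600-0.1187i)·(+0.0112+0.0000i)  (-0.2209-0.3619i)·(-0.2333+0.2338i)  (+0.0186-0.0824i)·(+0.0001+0.0668i)  (-0.3164+0.2066i)·(-0.2477-0.2463i)  (-0.5367-0.1042i)·(-0.3499+0.0014i)
Y_4^-3(R⁻¹ n̂) = +0.373149+0.073638i

Re=0.3731 Im=0.0736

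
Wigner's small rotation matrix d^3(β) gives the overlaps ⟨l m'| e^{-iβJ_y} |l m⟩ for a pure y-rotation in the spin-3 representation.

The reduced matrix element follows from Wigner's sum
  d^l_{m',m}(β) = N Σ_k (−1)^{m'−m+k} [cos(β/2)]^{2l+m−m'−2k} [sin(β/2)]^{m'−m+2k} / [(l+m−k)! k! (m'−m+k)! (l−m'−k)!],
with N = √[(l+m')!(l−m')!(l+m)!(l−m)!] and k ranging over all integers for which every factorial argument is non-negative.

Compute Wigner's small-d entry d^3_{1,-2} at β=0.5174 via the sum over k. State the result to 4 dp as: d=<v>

d^3_{1,-2}(β=0.5174) via Wigner's sum:
Half-angle: c=0.966723, s=0.255824. N=√(24·2·1·120)=75.894664
The bounds max(0,m−m')=0 and min(l+m,l−m')=1 give 2 terms
  k=0: (−1)^3·75.8947/(12)·0.9667^3·0.2558^3 = -0.095667
  k=1: (−1)^4·75.8947/(24)·0.9667^1·0.2558^5 = +0.003350
d^3_{1,-2}(0.5174) = -0.095667 +0.003350 = -0.092317

d=-0.0923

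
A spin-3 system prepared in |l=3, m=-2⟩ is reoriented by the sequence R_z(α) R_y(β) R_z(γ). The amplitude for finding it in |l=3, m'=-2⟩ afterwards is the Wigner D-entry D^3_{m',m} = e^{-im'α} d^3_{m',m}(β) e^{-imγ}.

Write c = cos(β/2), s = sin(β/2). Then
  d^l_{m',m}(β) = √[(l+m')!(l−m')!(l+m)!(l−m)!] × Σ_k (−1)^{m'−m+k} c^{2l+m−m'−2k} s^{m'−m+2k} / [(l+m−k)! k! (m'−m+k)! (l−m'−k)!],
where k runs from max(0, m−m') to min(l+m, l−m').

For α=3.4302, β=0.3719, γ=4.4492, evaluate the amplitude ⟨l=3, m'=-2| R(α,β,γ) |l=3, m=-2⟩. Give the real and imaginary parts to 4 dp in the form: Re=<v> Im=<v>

First d^3_{-2,-2}(β=0.3719), then the phase factors e^{-i(-2)α} and e^{-i(-2)γ}:
c=cos(0.3719/2)=0.982761, s=sin(0.3719/2)=0.184880; N=√[1·120·1·120]=120.000000
The bounds max(0,m−m')=0 and min(l+m,l−m')=1 give 2 terms
  k=0: (−1)^0·120.0000/(120)·0.9828^6·0.1849^0 = +0.900923
  k=1: (−1)^1·120.0000/(24)·0.9828^4·0.1849^2 = -0.159420
d^3_{-2,-2}(0.3719) = +0.900923 -0.159420 = +0.741503
Phases: e^{-i·(-2)·3.4302}=+0.837986+0.545692i, e^{-i·(-2)·4.4492}=-0.864632+0.502405i ⇒ D=-0.740545-0.037679i

Re=-0.7405 Im=-0.0377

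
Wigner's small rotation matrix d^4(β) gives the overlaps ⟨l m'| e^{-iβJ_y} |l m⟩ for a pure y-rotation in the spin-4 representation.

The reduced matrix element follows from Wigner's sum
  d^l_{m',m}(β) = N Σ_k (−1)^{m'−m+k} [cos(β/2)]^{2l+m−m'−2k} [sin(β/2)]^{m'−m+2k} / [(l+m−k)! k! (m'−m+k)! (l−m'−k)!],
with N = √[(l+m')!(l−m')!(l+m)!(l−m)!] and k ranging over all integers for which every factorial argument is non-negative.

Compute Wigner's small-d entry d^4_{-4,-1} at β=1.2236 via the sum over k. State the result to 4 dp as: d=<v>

d=0.5212

d^4_{-4,-1}(β=1.2236) via Wigner's sum:
c=cos(1.2236/2)=0.818616, s=sin(1.2236/2)=0.574342; N=√[1·40320·6·120]=5387.986637
k∈{3} keeps every argument non-negative
  k=3: (−1)^0·5387.9866/(720)·0.8186^5·0.5743^3 = +0.521201
d^4_{-4,-1}(1.2236) = +0.521201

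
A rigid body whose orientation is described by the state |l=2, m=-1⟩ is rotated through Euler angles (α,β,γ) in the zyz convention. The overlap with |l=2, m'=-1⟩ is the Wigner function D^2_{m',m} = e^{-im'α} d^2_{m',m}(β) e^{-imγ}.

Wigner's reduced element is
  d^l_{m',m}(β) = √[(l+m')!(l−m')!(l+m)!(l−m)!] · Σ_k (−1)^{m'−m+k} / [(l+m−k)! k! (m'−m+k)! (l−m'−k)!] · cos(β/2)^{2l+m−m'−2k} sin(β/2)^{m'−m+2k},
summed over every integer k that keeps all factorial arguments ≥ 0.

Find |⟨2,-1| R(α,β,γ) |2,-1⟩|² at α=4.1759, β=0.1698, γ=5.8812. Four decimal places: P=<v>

Split into d^2_{-1,-1}(β=0.1698) × two z-phases.
c=cos(0.1698/2)=0.996398, s=sin(0.1698/2)=0.084798; N=√[1·6·1·6]=6.000000
Admissible k: 0..1 (factorial args all ≥0)
  k=0: (−1)^0·6.0000/(6)·0.9964^4·0.0848^0 = +0.985670
  k=1: (−1)^1·6.0000/(2)·0.9964^2·0.0848^2 = -0.021417
d^2_{-1,-1}(0.1698) = +0.985670 -0.021417 = +0.964253
|D^2_{-1,-1}|² = |d^2_{-1,-1}(β)|² = (+0.964253)² = 0.929784 (the z-rotation phases have unit modulus)

P=0.9298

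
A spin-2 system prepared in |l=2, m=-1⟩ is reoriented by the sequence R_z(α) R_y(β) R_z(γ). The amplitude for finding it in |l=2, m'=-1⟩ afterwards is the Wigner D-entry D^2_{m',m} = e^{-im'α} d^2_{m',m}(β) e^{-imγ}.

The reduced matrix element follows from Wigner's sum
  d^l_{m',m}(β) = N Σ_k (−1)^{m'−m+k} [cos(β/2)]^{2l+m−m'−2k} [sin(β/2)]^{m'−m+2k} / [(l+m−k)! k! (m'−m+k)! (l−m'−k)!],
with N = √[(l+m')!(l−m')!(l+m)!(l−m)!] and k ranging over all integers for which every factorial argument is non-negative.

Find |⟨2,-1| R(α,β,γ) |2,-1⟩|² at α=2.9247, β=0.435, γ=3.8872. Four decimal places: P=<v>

P=0.6019

D^2_{-1,-1}(2.9247,0.435,3.8872) = e^{-i·-1·2.9247}·d^2_{-1,-1}(0.435)·e^{-i·-1·3.8872}. Compute d first:
With c≡cos(β/2)=0.976440 and s≡sin(β/2)=0.215789, N=[1·6·1·6]^{1/2}=6.000000
Admissible k: 0..1 (factorial args all ≥0)
  k=0: (−1)^0·6.0000/(6)·0.9764^4·0.2158^0 = +0.909038
  k=1: (−1)^1·6.0000/(2)·0.9764^2·0.2158^2 = -0.133190
d^2_{-1,-1}(0.435) = +0.909038 -0.133190 = +0.775848
|D^2_{-1,-1}|² = |d^2_{-1,-1}(β)|² = (+0.775848)² = 0.601941 (the z-rotation phases have unit modulus)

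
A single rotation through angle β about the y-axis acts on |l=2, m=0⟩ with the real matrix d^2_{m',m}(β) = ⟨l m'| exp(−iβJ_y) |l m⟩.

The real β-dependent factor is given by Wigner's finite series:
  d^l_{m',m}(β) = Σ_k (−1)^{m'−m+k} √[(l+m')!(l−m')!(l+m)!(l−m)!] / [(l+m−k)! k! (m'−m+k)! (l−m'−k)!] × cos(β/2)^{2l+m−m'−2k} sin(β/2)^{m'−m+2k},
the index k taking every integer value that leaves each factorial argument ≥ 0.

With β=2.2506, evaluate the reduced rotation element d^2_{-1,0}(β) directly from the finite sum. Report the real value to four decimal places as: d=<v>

d^2_{-1,0}(β=2.2506) via Wigner's sum:
With c≡cos(β/2)=0.430906 and s≡sin(β/2)=0.902397, N=[1·6·2·2]^{1/2}=4.898979
k: max(0,(0)−(-1))=1 … min(2+(0),2−(-1))=2
  k=1: (−1)^0·4.8990/(2)·0.4309^3·0.9024^1 = +0.176856
  k=2: (−1)^1·4.8990/(2)·0.4309^1·0.9024^3 = -0.775623
d^2_{-1,0}(2.2506) = +0.176856 -0.775623 = -0.598767

d=-0.5988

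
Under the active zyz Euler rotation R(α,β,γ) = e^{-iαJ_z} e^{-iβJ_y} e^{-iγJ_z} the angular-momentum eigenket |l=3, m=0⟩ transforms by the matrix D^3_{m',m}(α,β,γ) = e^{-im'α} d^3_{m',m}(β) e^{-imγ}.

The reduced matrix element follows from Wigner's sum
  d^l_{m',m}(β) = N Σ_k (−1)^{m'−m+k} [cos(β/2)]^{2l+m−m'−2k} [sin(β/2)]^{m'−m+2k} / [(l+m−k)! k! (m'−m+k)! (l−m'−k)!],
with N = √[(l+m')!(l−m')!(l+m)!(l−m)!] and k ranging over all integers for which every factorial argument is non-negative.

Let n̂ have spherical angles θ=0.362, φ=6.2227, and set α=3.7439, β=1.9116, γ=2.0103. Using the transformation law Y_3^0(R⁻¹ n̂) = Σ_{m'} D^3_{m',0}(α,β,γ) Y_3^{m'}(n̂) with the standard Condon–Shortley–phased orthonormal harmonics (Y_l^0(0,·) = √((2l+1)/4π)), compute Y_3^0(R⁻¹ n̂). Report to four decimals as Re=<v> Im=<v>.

Need the full column D^3_{m',0} for m'=−3..3 at α=3.7439, β=1.9116, γ=2.0103.
cos(β/2)=0.576956, sin(β/2)=0.816776
d^3_{-3,0}: single k=3 term ⇒ +0.468005;  D = +0.109484-0.455018i
d^3_{-2,0}: k∈[2..3] ⇒ +0.404888 -0.811440 = -0.406551;  D = -0.145567-0.379597i
d^3_{-1,0}: k∈[1..3] ⇒ +0.180886 -1.087545 +0.726518 = -0.180140;  D = +0.148441+0.102058i
d^3_{0,0}: k∈[0..3] ⇒ +0.036885 -0.665300 +1.333331 -0.296904 = +0.408013;  D = +0.408013+0.000000i
d^3_{1,0}: k∈[0..2] ⇒ -0.180886 +1.087545 -0.726518 = +0.180140;  D = -0.148441+0.102058i
d^3_{2,0}: k∈[0..1] ⇒ +0.404888 -0.811440 = -0.406551;  D = -0.145567+0.379597i
d^3_{3,0}: single k=0 term ⇒ -0.468005;  D = -0.109484-0.455018i
Y_3^{m'}(θ=0.362,φ=6.2227) and Σ D·Y over m':
  (+0.1095-0.4550i)·(+0.0182+0.0033i)  (-0.1456-0.3796i)·(+0.1190+0.0145i)  (+0.1484+0.1021i)·(+0.3853+0.0233i)  (+0.4080+0.0000i)·(+0.4791+0.0000i)  (-0.1484+0.1021i)·(-0.3853+0.0233i)  (-0.1456+0.3796i)·(+0.1190-0.0145i)  (-0.1095-0.4550i)·(-0.0182+0.0033i)
Y_3^0(R⁻¹ n̂) = +0.288501+0.000000i

Re=0.2885 Im=0.0000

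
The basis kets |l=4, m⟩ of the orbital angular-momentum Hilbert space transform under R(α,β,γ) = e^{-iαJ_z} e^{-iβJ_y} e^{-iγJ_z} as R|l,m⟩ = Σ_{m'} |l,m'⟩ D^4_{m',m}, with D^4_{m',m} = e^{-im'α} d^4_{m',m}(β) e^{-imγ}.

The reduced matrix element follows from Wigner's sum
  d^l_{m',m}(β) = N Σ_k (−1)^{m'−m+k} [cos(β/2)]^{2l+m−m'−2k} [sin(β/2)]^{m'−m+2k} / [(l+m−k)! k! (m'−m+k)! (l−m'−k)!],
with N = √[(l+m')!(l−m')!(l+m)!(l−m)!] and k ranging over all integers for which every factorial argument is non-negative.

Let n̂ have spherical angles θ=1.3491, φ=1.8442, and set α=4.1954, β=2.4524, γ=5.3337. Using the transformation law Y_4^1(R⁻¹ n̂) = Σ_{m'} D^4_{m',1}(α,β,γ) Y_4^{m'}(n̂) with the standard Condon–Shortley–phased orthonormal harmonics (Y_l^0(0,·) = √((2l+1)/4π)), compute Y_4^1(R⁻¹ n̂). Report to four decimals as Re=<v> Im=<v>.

Re=-0.0970 Im=0.0106

Need the full column D^4_{m',1} for m'=−4..4 at α=4.1954, β=2.4524, γ=5.3337.
cos(β/2)=0.337817, sin(β/2)=0.941212
d^4_{-4,1}: single k=5 term ⇒ +0.213096;  D = +0.093135-0.191665i
d^4_{-3,1}: k∈[4..5] ⇒ +0.135205 -0.629734 = -0.494529;  D = -0.279836-0.407738i
d^4_{-2,1}: k∈[3..5] ⇒ +0.051878 -0.604069 +0.937841 = +0.385650;  D = -0.384274+0.032546i
d^4_{-1,1}: k∈[2..5] ⇒ +0.013166 -0.306617 +1.190085 -0.615884 = +0.280750;  D = +0.117673-0.254900i
d^4_{0,1}: k∈[1..4] ⇒ +0.002113 -0.098432 +0.764094 -0.988571 = -0.320795;  D = -0.186736-0.260844i
d^4_{1,1}: k∈[0..3] ⇒ +0.000170 -0.019749 +0.306617 -0.793390 = -0.506353;  D = +0.503601-0.052728i
d^4_{2,1}: k∈[0..2] ⇒ -0.002005 +0.077817 -0.402713 = -0.326901;  D = -0.131105+0.299459i
d^4_{3,1}: k∈[0..1] ⇒ +0.010450 -0.135205 = -0.124755;  D = -0.074617-0.099980i
d^4_{4,1}: single k=0 term ⇒ -0.027451;  D = +0.027240-0.003399i
Y_4^{m'}(θ=1.3491,φ=1.8442) and Σ D·Y over m':
  (+0.0931-0.1917i)·(+0.1841-0.3560i)  (-0.2798-0.4077i)·(+0.1868+0.1743i)  (-0.3843+0.0325i)·(+0.1799-0.1095i)  (+0.1177-0.2549i)·(+0.0729+0.2601i)  (-0.1867-0.2608i)·(+0.1726+0.0000i)  (+0.5036-0.0527i)·(-0.0729+0.2601i)  (-0.1311+0.2995i)·(+0.1799+0.1095i)  (-0.0746-0.1000i)·(-0.1868+0.1743i)  (+0.0272-0.0034i)·(+0.1841+0.3560i)
Y_4^1(R⁻¹ n̂) = -0.097043+0.010621i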